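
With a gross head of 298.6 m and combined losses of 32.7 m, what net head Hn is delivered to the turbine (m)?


Hn = 298.6 - 32.7 = 265.9000 m


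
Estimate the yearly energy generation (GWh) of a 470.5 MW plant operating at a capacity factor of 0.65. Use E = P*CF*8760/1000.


E = 470.5 * 0.65 * 8760 / 1000 = 2679.0270 GWh


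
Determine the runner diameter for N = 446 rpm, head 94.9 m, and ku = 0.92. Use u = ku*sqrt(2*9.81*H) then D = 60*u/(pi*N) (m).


u = 0.92 * sqrt(2*9.81*94.9) = 39.6982 m/s
D = 60 * 39.6982 / (pi * 446) = 1.7000 m


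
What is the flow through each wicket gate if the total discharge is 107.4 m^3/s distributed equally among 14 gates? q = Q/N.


q = 107.4 / 14 = 7.6714 m^3/s


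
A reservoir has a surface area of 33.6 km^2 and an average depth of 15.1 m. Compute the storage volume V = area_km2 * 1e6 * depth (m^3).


V = 33.6 * 1e6 * 15.1 = 5.0736e+08 m^3


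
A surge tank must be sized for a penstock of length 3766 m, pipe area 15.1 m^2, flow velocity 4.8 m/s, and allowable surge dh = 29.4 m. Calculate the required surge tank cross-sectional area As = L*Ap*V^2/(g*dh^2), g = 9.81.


As = 3766 * 15.1 * 4.8^2 / (9.81 * 29.4^2) = 154.5169 m^2


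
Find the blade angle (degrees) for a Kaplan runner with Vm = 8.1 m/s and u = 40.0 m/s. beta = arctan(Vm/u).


beta = arctan(8.1 / 40.0) = 11.4476 degrees


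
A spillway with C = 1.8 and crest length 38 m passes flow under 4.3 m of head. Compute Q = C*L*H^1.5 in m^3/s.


Q = 1.8 * 38 * 4.3^1.5 = 609.9002 m^3/s


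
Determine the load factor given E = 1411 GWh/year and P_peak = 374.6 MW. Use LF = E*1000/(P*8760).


LF = 1411 * 1000 / (374.6 * 8760) = 0.4300


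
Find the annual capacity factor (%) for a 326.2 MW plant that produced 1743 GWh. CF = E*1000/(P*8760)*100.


CF = 1743 * 1000 / (326.2 * 8760) * 100 = 60.9971 %


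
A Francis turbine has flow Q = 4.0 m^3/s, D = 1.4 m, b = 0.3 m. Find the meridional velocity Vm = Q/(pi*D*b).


Vm = 4.0 / (pi * 1.4 * 0.3) = 3.0315 m/s


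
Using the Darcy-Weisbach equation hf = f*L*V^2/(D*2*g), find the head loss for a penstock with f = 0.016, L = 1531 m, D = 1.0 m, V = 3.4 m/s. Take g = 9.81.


hf = 0.016 * 1531 * 3.4^2 / (1.0 * 2 * 9.81) = 14.4329 m


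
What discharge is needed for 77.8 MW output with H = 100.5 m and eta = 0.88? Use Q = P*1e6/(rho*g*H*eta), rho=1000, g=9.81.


Q = 77.8 * 1e6 / (1000 * 9.81 * 100.5 * 0.88) = 89.6730 m^3/s


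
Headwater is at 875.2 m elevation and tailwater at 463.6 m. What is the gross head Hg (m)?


Hg = 875.2 - 463.6 = 411.6000 m


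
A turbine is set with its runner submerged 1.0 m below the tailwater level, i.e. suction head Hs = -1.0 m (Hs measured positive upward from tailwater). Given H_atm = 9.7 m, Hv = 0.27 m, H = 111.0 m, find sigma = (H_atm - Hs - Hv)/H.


sigma = (9.7 - (-1.0) - 0.27) / 111.0 = 0.0940


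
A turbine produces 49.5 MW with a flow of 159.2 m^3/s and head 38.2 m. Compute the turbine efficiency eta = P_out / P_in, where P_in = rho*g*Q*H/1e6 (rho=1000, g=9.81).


P_in = 1000 * 9.81 * 159.2 * 38.2 / 1e6 = 59.6589 MW
eta = 49.5 / 59.6589 = 0.8297


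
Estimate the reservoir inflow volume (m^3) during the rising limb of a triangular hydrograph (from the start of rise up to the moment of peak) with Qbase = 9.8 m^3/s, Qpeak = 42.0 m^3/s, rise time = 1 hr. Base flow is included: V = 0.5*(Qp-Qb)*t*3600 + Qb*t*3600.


V = 0.5*(42.0 - 9.8)*1*3600 + 9.8*1*3600 = 93240.0000 m^3


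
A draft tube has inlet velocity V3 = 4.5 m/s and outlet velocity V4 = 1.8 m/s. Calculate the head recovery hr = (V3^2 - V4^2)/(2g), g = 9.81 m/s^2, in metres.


hr = (4.5^2 - 1.8^2) / (2*9.81) = 0.8670 m


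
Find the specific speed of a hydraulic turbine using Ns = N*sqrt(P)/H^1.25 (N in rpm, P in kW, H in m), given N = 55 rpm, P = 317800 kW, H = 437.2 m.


Ns = 55 * 317800^0.5 / 437.2^1.25 = 15.5092


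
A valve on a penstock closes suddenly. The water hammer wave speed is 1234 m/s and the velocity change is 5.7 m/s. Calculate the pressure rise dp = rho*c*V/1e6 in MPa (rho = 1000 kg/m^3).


dp = 1000 * 1234 * 5.7 / 1e6 = 7.0338 MPa


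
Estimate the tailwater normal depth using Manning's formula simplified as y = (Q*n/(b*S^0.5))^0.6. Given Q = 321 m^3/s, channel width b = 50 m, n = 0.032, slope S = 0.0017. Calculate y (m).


y = (321 * 0.032 / (50 * 0.0017^0.5))^0.6 = 2.6211 m


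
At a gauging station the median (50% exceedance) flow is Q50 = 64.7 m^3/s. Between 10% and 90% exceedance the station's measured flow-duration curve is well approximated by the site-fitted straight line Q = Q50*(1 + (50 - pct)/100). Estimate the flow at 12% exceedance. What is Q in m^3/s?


Q = 64.7 * (1 + (50 - 12)/100) = 89.2860 m^3/s


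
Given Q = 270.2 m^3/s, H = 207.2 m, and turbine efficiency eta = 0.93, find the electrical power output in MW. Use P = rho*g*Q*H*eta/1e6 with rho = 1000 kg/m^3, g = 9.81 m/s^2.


P = 1000 * 9.81 * 270.2 * 207.2 * 0.93 / 1e6 = 510.7720 MW


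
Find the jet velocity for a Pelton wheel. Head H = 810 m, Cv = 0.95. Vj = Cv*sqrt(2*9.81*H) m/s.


Vj = 0.95 * sqrt(2*9.81*810) = 119.7611 m/s


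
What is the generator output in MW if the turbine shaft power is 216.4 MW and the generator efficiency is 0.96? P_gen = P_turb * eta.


P_gen = 216.4 * 0.96 = 207.7440 MW


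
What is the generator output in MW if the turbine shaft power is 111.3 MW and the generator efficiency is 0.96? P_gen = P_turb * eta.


P_gen = 111.3 * 0.96 = 106.8480 MW


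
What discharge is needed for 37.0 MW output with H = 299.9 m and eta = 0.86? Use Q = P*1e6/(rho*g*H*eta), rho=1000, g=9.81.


Q = 37.0 * 1e6 / (1000 * 9.81 * 299.9 * 0.86) = 14.6237 m^3/s


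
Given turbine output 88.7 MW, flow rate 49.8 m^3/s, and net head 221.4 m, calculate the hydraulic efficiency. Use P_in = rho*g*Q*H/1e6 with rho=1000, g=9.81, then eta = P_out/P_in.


P_in = 1000 * 9.81 * 49.8 * 221.4 / 1e6 = 108.1623 MW
eta = 88.7 / 108.1623 = 0.8201


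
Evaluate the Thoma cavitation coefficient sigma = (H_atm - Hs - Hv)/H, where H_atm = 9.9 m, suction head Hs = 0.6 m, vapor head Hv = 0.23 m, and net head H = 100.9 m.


sigma = (9.9 - 0.6 - 0.23) / 100.9 = 0.0899


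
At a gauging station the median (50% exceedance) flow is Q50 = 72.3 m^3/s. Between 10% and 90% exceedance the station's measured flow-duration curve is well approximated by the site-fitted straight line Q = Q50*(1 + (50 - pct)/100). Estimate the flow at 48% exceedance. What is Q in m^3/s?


Q = 72.3 * (1 + (50 - 48)/100) = 73.7460 m^3/s


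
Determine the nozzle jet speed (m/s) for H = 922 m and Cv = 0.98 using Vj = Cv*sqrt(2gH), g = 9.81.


Vj = 0.98 * sqrt(2*9.81*922) = 131.8078 m/s


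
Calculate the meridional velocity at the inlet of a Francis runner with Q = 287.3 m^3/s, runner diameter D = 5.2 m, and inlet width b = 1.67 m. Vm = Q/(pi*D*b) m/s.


Vm = 287.3 / (pi * 5.2 * 1.67) = 10.5309 m/s


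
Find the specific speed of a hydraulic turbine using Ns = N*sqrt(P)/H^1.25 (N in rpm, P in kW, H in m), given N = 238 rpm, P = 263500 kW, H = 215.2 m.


Ns = 238 * 263500^0.5 / 215.2^1.25 = 148.2226


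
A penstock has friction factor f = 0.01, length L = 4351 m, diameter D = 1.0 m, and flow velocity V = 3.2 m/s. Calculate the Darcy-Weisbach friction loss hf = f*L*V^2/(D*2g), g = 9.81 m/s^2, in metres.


hf = 0.01 * 4351 * 3.2^2 / (1.0 * 2 * 9.81) = 22.7086 m


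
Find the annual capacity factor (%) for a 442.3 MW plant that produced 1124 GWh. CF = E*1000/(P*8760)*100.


CF = 1124 * 1000 / (442.3 * 8760) * 100 = 29.0098 %


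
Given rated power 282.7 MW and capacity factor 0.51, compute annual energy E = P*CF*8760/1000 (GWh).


E = 282.7 * 0.51 * 8760 / 1000 = 1262.9905 GWh


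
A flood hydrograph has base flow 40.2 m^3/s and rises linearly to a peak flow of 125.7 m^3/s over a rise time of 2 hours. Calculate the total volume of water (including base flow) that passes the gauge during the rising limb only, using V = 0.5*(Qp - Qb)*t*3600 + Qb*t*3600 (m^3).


V = 0.5*(125.7 - 40.2)*2*3600 + 40.2*2*3600 = 597240.0000 m^3


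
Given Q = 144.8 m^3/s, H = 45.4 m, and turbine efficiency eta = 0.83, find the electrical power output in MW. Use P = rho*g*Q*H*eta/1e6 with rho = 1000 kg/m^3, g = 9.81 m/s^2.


P = 1000 * 9.81 * 144.8 * 45.4 * 0.83 / 1e6 = 53.5268 MW


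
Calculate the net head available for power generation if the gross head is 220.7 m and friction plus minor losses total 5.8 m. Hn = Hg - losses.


Hn = 220.7 - 5.8 = 214.9000 m


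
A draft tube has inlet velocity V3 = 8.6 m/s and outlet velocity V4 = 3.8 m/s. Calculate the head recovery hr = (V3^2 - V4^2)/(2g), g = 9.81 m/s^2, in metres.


hr = (8.6^2 - 3.8^2) / (2*9.81) = 3.0336 m


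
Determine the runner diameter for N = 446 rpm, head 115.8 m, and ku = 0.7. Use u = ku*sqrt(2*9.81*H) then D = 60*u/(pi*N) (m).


u = 0.7 * sqrt(2*9.81*115.8) = 33.3658 m/s
D = 60 * 33.3658 / (pi * 446) = 1.4288 m


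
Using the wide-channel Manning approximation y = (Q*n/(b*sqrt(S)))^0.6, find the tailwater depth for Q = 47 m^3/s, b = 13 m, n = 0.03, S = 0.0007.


y = (47 * 0.03 / (13 * 0.0007^0.5))^0.6 = 2.3315 m


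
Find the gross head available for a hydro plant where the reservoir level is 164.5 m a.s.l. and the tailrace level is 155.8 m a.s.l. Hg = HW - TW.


Hg = 164.5 - 155.8 = 8.7000 m


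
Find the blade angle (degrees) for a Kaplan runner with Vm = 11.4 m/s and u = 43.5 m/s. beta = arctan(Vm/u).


beta = arctan(11.4 / 43.5) = 14.6852 degrees


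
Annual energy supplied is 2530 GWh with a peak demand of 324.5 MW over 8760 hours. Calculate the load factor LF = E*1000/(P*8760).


LF = 2530 * 1000 / (324.5 * 8760) = 0.8900


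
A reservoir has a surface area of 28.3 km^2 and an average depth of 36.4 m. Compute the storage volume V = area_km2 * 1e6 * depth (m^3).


V = 28.3 * 1e6 * 36.4 = 1.0301e+09 m^3


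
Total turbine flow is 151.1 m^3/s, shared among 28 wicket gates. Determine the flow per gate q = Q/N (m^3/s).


q = 151.1 / 28 = 5.3964 m^3/s


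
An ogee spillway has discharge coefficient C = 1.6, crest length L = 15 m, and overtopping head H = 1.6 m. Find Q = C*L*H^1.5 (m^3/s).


Q = 1.6 * 15 * 1.6^1.5 = 48.5726 m^3/s


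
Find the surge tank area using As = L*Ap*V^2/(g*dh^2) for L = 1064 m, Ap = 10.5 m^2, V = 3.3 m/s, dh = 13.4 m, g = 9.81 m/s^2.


As = 1064 * 10.5 * 3.3^2 / (9.81 * 13.4^2) = 69.0685 m^2


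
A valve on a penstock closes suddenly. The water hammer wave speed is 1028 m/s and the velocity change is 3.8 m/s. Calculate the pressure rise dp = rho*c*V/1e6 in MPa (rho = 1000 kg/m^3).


dp = 1000 * 1028 * 3.8 / 1e6 = 3.9064 MPa


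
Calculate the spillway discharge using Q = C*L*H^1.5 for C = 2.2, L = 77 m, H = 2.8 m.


Q = 2.2 * 77 * 2.8^1.5 = 793.6892 m^3/s


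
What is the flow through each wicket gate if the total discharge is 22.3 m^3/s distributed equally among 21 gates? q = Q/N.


q = 22.3 / 21 = 1.0619 m^3/s


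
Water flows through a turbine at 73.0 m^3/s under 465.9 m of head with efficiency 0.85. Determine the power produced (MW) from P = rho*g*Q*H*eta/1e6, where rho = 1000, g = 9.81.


P = 1000 * 9.81 * 73.0 * 465.9 * 0.85 / 1e6 = 283.5982 MW


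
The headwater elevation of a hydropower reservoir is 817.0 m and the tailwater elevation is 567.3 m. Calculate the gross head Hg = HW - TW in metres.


Hg = 817.0 - 567.3 = 249.7000 m


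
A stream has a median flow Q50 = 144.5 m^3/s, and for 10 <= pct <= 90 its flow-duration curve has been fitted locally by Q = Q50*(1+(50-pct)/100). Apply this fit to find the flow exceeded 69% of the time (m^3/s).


Q = 144.5 * (1 + (50 - 69)/100) = 117.0450 m^3/s


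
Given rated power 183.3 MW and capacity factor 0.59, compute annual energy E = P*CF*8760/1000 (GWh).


E = 183.3 * 0.59 * 8760 / 1000 = 947.3677 GWh


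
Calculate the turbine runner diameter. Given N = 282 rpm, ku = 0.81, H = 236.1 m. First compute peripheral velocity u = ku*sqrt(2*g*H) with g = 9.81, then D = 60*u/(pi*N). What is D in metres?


u = 0.81 * sqrt(2*9.81*236.1) = 55.1293 m/s
D = 60 * 55.1293 / (pi * 282) = 3.7337 m


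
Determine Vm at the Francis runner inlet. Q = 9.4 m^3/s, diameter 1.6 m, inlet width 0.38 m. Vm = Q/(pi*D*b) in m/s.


Vm = 9.4 / (pi * 1.6 * 0.38) = 4.9212 m/s


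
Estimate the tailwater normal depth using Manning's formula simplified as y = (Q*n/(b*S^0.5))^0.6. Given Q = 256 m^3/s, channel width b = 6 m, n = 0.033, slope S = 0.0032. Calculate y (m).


y = (256 * 0.033 / (6 * 0.0032^0.5))^0.6 = 6.8804 m


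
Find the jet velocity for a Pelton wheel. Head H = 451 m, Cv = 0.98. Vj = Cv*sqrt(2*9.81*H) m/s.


Vj = 0.98 * sqrt(2*9.81*451) = 92.1858 m/s


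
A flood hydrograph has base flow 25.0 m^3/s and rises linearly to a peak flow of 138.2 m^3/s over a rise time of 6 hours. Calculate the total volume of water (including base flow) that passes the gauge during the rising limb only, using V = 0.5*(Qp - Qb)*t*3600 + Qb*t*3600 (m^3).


V = 0.5*(138.2 - 25.0)*6*3600 + 25.0*6*3600 = 1.7626e+06 m^3


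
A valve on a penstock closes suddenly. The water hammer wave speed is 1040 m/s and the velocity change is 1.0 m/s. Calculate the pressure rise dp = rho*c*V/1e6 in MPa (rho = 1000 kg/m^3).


dp = 1000 * 1040 * 1.0 / 1e6 = 1.0400 MPa


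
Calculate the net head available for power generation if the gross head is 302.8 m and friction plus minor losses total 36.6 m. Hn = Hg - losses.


Hn = 302.8 - 36.6 = 266.2000 m


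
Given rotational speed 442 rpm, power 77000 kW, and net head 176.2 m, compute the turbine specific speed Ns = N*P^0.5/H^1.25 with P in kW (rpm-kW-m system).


Ns = 442 * 77000^0.5 / 176.2^1.25 = 191.0558


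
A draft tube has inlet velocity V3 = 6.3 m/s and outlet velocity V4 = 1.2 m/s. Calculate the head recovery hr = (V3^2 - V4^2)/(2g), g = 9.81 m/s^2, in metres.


hr = (6.3^2 - 1.2^2) / (2*9.81) = 1.9495 m


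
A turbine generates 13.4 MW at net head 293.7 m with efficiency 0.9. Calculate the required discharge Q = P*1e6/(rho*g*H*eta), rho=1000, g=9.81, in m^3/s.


Q = 13.4 * 1e6 / (1000 * 9.81 * 293.7 * 0.9) = 5.1676 m^3/s


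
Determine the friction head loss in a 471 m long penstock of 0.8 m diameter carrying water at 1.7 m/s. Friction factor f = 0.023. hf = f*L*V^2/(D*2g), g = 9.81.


hf = 0.023 * 471 * 1.7^2 / (0.8 * 2 * 9.81) = 1.9946 m


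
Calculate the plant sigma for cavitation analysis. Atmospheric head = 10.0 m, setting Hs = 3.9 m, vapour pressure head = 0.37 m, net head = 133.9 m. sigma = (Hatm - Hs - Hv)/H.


sigma = (10.0 - 3.9 - 0.37) / 133.9 = 0.0428


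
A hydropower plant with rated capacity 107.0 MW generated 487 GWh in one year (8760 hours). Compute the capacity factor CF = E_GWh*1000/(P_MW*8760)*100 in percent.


CF = 487 * 1000 / (107.0 * 8760) * 100 = 51.9566 %


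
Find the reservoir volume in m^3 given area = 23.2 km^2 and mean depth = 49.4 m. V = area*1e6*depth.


V = 23.2 * 1e6 * 49.4 = 1.1461e+09 m^3


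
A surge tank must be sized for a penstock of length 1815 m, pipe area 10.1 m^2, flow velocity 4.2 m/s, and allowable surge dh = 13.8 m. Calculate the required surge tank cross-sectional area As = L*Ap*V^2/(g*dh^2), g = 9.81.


As = 1815 * 10.1 * 4.2^2 / (9.81 * 13.8^2) = 173.0890 m^2


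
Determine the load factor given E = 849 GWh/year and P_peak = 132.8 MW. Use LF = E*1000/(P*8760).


LF = 849 * 1000 / (132.8 * 8760) = 0.7298


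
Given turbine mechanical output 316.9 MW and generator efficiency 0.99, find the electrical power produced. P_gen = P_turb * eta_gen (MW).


P_gen = 316.9 * 0.99 = 313.7310 MW


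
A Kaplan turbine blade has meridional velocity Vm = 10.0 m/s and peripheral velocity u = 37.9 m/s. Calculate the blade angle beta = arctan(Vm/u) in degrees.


beta = arctan(10.0 / 37.9) = 14.7808 degrees


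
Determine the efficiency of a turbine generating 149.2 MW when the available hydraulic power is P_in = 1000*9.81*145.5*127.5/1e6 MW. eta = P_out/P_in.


P_in = 1000 * 9.81 * 145.5 * 127.5 / 1e6 = 181.9878 MW
eta = 149.2 / 181.9878 = 0.8198


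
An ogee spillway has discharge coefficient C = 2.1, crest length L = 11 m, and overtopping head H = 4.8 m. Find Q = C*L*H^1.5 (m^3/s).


Q = 2.1 * 11 * 4.8^1.5 = 242.9259 m^3/s


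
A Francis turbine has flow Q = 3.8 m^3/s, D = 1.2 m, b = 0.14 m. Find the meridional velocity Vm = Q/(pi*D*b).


Vm = 3.8 / (pi * 1.2 * 0.14) = 7.1999 m/s


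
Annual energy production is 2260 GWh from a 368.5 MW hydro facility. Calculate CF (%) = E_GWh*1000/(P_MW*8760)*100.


CF = 2260 * 1000 / (368.5 * 8760) * 100 = 70.0111 %


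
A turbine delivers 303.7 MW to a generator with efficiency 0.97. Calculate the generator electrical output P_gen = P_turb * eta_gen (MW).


P_gen = 303.7 * 0.97 = 294.5890 MW


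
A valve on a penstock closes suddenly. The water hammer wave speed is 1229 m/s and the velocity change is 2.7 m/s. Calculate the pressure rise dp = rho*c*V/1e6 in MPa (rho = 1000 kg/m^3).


dp = 1000 * 1229 * 2.7 / 1e6 = 3.3183 MPa


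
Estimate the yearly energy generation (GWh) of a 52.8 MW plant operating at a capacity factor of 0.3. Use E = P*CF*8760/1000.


E = 52.8 * 0.3 * 8760 / 1000 = 138.7584 GWh


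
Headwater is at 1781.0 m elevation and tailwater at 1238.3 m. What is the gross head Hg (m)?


Hg = 1781.0 - 1238.3 = 542.7000 m


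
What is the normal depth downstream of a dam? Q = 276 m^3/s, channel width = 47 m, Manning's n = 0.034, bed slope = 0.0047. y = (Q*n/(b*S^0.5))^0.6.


y = (276 * 0.034 / (47 * 0.0047^0.5))^0.6 = 1.8991 m


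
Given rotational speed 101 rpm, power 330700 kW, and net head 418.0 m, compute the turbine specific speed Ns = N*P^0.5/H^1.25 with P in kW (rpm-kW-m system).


Ns = 101 * 330700^0.5 / 418.0^1.25 = 30.7304


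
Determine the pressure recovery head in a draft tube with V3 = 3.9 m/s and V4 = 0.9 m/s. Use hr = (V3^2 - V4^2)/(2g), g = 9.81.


hr = (3.9^2 - 0.9^2) / (2*9.81) = 0.7339 m


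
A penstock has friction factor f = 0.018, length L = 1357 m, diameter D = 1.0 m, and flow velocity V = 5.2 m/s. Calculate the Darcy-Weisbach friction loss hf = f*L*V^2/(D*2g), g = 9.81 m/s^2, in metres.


hf = 0.018 * 1357 * 5.2^2 / (1.0 * 2 * 9.81) = 33.6636 m


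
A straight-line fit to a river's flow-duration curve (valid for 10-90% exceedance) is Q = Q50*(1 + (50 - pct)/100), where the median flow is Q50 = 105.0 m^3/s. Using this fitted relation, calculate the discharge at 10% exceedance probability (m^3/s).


Q = 105.0 * (1 + (50 - 10)/100) = 147.0000 m^3/s


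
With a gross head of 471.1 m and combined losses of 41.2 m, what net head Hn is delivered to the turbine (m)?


Hn = 471.1 - 41.2 = 429.9000 m


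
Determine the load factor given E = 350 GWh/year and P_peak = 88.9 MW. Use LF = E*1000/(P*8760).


LF = 350 * 1000 / (88.9 * 8760) = 0.4494


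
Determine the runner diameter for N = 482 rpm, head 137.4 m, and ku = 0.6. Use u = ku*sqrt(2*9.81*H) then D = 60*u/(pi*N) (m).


u = 0.6 * sqrt(2*9.81*137.4) = 31.1526 m/s
D = 60 * 31.1526 / (pi * 482) = 1.2344 m


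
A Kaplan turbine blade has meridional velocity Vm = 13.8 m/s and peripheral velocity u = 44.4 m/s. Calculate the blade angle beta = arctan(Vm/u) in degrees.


beta = arctan(13.8 / 44.4) = 17.2658 degrees


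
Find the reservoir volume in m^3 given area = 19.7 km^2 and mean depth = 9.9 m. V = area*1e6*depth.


V = 19.7 * 1e6 * 9.9 = 1.9503e+08 m^3


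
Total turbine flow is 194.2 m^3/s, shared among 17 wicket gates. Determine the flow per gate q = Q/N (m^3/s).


q = 194.2 / 17 = 11.4235 m^3/s


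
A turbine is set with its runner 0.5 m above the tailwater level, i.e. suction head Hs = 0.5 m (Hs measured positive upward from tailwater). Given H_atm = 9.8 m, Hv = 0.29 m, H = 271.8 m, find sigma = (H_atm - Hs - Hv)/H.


sigma = (9.8 - 0.5 - 0.29) / 271.8 = 0.0331


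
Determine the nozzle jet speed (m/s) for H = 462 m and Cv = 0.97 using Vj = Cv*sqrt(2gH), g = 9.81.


Vj = 0.97 * sqrt(2*9.81*462) = 92.3511 m/s


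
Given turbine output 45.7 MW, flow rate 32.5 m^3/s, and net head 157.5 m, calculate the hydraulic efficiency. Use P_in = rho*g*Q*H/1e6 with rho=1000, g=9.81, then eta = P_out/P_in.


P_in = 1000 * 9.81 * 32.5 * 157.5 / 1e6 = 50.2149 MW
eta = 45.7 / 50.2149 = 0.9101


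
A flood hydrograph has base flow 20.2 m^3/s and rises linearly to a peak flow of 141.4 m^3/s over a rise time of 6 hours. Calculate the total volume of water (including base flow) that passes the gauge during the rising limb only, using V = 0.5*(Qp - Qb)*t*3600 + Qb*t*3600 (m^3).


V = 0.5*(141.4 - 20.2)*6*3600 + 20.2*6*3600 = 1.7453e+06 m^3


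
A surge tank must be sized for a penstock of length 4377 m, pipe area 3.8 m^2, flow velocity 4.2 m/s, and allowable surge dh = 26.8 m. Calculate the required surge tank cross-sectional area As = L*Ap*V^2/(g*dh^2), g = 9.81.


As = 4377 * 3.8 * 4.2^2 / (9.81 * 26.8^2) = 41.6409 m^2


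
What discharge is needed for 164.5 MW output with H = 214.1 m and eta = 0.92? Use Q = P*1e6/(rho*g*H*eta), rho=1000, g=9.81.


Q = 164.5 * 1e6 / (1000 * 9.81 * 214.1 * 0.92) = 85.1319 m^3/s


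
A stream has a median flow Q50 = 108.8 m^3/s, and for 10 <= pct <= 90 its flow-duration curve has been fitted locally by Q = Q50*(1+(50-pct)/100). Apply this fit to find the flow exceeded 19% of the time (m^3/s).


Q = 108.8 * (1 + (50 - 19)/100) = 142.5280 m^3/s


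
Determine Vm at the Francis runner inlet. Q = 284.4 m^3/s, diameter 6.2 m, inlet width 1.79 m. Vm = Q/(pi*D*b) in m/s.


Vm = 284.4 / (pi * 6.2 * 1.79) = 8.1571 m/s


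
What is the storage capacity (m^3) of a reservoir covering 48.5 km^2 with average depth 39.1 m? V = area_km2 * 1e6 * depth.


V = 48.5 * 1e6 * 39.1 = 1.8964e+09 m^3


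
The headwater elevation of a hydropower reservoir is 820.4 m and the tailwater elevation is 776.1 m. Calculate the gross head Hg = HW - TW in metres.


Hg = 820.4 - 776.1 = 44.3000 m


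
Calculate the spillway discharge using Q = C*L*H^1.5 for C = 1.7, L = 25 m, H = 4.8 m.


Q = 1.7 * 25 * 4.8^1.5 = 446.9416 m^3/s


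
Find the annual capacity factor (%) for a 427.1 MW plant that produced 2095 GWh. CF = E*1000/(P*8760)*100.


CF = 2095 * 1000 / (427.1 * 8760) * 100 = 55.9951 %


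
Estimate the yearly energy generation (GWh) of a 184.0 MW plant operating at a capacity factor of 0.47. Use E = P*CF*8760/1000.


E = 184.0 * 0.47 * 8760 / 1000 = 757.5648 GWh


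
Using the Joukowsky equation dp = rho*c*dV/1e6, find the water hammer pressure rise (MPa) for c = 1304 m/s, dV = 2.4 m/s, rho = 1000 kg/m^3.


dp = 1000 * 1304 * 2.4 / 1e6 = 3.1296 MPa


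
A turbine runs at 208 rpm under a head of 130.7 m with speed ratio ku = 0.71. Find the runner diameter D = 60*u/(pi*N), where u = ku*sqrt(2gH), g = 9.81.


u = 0.71 * sqrt(2*9.81*130.7) = 35.9539 m/s
D = 60 * 35.9539 / (pi * 208) = 3.3013 m


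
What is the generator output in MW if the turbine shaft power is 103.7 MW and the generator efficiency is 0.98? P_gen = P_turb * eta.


P_gen = 103.7 * 0.98 = 101.6260 MW


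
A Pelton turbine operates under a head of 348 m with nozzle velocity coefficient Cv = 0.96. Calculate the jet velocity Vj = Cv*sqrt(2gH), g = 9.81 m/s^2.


Vj = 0.96 * sqrt(2*9.81*348) = 79.3251 m/s


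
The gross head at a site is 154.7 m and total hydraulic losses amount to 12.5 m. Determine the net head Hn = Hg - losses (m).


Hn = 154.7 - 12.5 = 142.2000 m


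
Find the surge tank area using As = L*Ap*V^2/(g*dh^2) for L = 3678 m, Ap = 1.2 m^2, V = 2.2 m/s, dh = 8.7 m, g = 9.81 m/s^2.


As = 3678 * 1.2 * 2.2^2 / (9.81 * 8.7^2) = 28.7694 m^2


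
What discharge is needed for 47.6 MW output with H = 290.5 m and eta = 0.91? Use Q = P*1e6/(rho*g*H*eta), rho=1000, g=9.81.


Q = 47.6 * 1e6 / (1000 * 9.81 * 290.5 * 0.91) = 18.3548 m^3/s


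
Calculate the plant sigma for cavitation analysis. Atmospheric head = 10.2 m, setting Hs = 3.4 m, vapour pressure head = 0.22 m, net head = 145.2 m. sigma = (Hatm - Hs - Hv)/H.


sigma = (10.2 - 3.4 - 0.22) / 145.2 = 0.0453


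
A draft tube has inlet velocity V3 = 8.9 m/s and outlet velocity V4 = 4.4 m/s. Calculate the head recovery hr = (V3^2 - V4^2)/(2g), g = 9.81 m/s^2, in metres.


hr = (8.9^2 - 4.4^2) / (2*9.81) = 3.0505 m


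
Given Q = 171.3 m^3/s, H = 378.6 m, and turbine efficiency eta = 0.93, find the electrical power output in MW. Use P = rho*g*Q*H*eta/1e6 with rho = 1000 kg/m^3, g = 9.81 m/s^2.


P = 1000 * 9.81 * 171.3 * 378.6 * 0.93 / 1e6 = 591.6841 MW


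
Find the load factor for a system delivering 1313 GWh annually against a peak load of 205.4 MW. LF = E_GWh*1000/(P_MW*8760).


LF = 1313 * 1000 / (205.4 * 8760) = 0.7297


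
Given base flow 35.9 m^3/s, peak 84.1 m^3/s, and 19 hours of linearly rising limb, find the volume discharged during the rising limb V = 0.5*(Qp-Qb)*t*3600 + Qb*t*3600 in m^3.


V = 0.5*(84.1 - 35.9)*19*3600 + 35.9*19*3600 = 4.1040e+06 m^3


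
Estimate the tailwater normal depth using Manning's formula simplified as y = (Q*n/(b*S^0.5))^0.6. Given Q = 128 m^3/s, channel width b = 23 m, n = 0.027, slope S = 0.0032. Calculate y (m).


y = (128 * 0.027 / (23 * 0.0032^0.5))^0.6 = 1.7971 m


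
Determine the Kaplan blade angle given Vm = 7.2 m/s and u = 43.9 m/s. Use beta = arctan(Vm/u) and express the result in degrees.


beta = arctan(7.2 / 43.9) = 9.3141 degrees


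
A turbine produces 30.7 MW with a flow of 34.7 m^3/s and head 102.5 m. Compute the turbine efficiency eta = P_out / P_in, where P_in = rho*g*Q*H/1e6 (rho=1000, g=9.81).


P_in = 1000 * 9.81 * 34.7 * 102.5 / 1e6 = 34.8917 MW
eta = 30.7 / 34.8917 = 0.8799


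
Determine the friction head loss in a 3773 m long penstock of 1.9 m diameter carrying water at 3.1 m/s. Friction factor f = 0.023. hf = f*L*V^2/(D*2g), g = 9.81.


hf = 0.023 * 3773 * 3.1^2 / (1.9 * 2 * 9.81) = 22.3710 m


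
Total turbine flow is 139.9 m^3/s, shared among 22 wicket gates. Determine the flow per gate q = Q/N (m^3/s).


q = 139.9 / 22 = 6.3591 m^3/s


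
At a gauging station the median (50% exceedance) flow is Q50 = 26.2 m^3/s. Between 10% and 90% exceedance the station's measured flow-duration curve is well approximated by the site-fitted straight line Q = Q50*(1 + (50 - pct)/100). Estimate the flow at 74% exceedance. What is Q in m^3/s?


Q = 26.2 * (1 + (50 - 74)/100) = 19.9120 m^3/s


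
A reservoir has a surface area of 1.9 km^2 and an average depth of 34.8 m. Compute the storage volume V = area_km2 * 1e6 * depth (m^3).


V = 1.9 * 1e6 * 34.8 = 6.6120e+07 m^3


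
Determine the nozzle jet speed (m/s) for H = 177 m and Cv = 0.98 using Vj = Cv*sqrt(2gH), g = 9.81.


Vj = 0.98 * sqrt(2*9.81*177) = 57.7514 m/s


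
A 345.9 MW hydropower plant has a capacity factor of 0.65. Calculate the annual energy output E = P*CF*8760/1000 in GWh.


E = 345.9 * 0.65 * 8760 / 1000 = 1969.5546 GWh


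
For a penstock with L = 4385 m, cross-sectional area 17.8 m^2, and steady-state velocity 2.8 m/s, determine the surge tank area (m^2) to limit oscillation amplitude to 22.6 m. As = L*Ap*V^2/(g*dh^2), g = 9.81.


As = 4385 * 17.8 * 2.8^2 / (9.81 * 22.6^2) = 122.1293 m^2


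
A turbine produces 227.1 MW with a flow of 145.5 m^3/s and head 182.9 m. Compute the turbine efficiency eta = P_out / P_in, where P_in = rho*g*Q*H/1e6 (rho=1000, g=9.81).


P_in = 1000 * 9.81 * 145.5 * 182.9 / 1e6 = 261.0632 MW
eta = 227.1 / 261.0632 = 0.8699


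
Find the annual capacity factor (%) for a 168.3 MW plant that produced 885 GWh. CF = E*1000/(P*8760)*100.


CF = 885 * 1000 / (168.3 * 8760) * 100 = 60.0282 %


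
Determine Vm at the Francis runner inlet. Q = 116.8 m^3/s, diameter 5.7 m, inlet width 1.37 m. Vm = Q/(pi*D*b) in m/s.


Vm = 116.8 / (pi * 5.7 * 1.37) = 4.7610 m/s


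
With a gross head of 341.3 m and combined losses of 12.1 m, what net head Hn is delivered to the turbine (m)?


Hn = 341.3 - 12.1 = 329.2000 m


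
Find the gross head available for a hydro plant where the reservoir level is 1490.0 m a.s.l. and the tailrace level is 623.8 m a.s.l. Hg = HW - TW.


Hg = 1490.0 - 623.8 = 866.2000 m


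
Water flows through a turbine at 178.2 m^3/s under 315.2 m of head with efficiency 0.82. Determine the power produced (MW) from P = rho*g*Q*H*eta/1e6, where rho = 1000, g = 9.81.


P = 1000 * 9.81 * 178.2 * 315.2 * 0.82 / 1e6 = 451.8318 MW


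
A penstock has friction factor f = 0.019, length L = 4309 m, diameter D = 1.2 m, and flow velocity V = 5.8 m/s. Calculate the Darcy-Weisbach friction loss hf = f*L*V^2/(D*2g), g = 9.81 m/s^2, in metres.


hf = 0.019 * 4309 * 5.8^2 / (1.2 * 2 * 9.81) = 116.9784 m


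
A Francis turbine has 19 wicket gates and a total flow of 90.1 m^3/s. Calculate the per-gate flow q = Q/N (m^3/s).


q = 90.1 / 19 = 4.7421 m^3/s


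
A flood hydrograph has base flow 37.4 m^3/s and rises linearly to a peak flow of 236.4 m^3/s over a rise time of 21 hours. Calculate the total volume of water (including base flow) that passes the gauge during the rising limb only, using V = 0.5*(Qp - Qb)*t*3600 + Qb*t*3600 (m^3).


V = 0.5*(236.4 - 37.4)*21*3600 + 37.4*21*3600 = 1.0350e+07 m^3


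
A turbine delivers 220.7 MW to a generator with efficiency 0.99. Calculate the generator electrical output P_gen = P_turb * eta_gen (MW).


P_gen = 220.7 * 0.99 = 218.4930 MW


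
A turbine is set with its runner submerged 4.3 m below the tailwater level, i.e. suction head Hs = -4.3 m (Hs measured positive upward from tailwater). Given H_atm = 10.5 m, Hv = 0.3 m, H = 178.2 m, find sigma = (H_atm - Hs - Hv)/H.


sigma = (10.5 - (-4.3) - 0.3) / 178.2 = 0.0814


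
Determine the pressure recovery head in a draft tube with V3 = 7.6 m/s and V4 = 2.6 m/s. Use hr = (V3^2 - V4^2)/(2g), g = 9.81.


hr = (7.6^2 - 2.6^2) / (2*9.81) = 2.5994 m


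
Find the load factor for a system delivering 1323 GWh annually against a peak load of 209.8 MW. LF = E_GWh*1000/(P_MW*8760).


LF = 1323 * 1000 / (209.8 * 8760) = 0.7199


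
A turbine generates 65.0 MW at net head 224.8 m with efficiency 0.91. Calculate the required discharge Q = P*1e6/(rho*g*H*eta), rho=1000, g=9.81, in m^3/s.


Q = 65.0 * 1e6 / (1000 * 9.81 * 224.8 * 0.91) = 32.3897 m^3/s


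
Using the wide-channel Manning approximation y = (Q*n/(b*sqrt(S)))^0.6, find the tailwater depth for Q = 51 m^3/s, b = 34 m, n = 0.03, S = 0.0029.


y = (51 * 0.03 / (34 * 0.0029^0.5))^0.6 = 0.8979 m


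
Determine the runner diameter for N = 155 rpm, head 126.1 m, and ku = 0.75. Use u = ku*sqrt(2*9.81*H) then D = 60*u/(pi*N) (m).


u = 0.75 * sqrt(2*9.81*126.1) = 37.3051 m/s
D = 60 * 37.3051 / (pi * 155) = 4.5966 m


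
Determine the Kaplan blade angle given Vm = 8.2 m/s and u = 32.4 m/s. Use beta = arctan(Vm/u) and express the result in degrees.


beta = arctan(8.2 / 32.4) = 14.2026 degrees


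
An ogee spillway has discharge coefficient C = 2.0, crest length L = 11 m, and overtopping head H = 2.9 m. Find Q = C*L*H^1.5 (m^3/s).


Q = 2.0 * 11 * 2.9^1.5 = 108.6475 m^3/s


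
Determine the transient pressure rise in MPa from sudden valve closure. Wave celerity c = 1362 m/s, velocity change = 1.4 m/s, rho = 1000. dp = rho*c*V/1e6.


dp = 1000 * 1362 * 1.4 / 1e6 = 1.9068 MPa


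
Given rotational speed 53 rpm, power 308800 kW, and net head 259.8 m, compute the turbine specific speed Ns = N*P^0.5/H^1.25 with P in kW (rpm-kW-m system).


Ns = 53 * 308800^0.5 / 259.8^1.25 = 28.2368


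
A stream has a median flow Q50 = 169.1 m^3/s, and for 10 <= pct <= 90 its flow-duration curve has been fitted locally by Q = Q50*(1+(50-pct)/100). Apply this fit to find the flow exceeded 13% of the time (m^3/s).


Q = 169.1 * (1 + (50 - 13)/100) = 231.6670 m^3/s


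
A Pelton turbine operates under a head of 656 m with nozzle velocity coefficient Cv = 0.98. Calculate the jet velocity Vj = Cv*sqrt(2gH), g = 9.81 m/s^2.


Vj = 0.98 * sqrt(2*9.81*656) = 111.1802 m/s


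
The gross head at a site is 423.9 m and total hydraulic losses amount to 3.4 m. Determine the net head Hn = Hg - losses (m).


Hn = 423.9 - 3.4 = 420.5000 m


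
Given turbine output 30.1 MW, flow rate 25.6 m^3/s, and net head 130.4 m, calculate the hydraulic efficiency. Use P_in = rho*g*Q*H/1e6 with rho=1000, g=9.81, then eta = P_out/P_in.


P_in = 1000 * 9.81 * 25.6 * 130.4 / 1e6 = 32.7481 MW
eta = 30.1 / 32.7481 = 0.9191


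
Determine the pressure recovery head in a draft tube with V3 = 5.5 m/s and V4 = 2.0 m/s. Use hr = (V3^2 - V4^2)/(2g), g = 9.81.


hr = (5.5^2 - 2.0^2) / (2*9.81) = 1.3379 m


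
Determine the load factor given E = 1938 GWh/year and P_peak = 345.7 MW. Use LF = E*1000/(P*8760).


LF = 1938 * 1000 / (345.7 * 8760) = 0.6400


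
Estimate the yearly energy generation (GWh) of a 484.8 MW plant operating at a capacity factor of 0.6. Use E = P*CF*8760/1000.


E = 484.8 * 0.6 * 8760 / 1000 = 2548.1088 GWh


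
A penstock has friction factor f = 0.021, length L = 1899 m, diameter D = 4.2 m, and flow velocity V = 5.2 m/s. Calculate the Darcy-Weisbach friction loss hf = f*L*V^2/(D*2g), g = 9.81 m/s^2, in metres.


hf = 0.021 * 1899 * 5.2^2 / (4.2 * 2 * 9.81) = 13.0859 m


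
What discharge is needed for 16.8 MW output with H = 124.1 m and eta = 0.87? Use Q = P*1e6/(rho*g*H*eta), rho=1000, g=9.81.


Q = 16.8 * 1e6 / (1000 * 9.81 * 124.1 * 0.87) = 15.8617 m^3/s


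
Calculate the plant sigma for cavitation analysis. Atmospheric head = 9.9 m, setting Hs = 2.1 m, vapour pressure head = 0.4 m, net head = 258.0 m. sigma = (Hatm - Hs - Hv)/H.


sigma = (9.9 - 2.1 - 0.4) / 258.0 = 0.0287


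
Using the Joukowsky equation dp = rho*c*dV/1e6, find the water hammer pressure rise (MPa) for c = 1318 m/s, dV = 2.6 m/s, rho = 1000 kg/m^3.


dp = 1000 * 1318 * 2.6 / 1e6 = 3.4268 MPa


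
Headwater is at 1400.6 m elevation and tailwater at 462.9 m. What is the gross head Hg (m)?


Hg = 1400.6 - 462.9 = 937.7000 m


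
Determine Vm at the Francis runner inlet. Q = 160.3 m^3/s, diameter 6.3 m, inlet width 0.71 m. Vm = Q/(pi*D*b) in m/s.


Vm = 160.3 / (pi * 6.3 * 0.71) = 11.4073 m/s


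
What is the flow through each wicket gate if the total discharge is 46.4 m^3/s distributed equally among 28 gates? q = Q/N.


q = 46.4 / 28 = 1.6571 m^3/s


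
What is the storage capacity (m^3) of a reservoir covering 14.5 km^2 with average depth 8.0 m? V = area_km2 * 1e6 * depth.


V = 14.5 * 1e6 * 8.0 = 1.1600e+08 m^3


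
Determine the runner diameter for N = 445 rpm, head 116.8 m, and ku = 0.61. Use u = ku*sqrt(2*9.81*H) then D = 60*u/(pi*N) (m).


u = 0.61 * sqrt(2*9.81*116.8) = 29.2012 m/s
D = 60 * 29.2012 / (pi * 445) = 1.2533 m


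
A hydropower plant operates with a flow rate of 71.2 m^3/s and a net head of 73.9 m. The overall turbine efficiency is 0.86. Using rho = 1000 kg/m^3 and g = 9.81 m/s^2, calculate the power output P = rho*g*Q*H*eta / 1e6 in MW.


P = 1000 * 9.81 * 71.2 * 73.9 * 0.86 / 1e6 = 44.3907 MW


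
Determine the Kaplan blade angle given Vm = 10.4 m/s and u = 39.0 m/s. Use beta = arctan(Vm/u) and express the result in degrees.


beta = arctan(10.4 / 39.0) = 14.9314 degrees


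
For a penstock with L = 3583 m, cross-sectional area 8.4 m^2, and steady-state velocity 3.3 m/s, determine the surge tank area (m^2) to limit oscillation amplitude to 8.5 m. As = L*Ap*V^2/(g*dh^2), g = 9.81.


As = 3583 * 8.4 * 3.3^2 / (9.81 * 8.5^2) = 462.4312 m^2


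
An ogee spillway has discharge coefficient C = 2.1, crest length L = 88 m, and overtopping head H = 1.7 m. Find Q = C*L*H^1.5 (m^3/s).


Q = 2.1 * 88 * 1.7^1.5 = 409.6145 m^3/s


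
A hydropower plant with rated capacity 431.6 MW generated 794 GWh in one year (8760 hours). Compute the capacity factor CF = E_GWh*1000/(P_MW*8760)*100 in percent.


CF = 794 * 1000 / (431.6 * 8760) * 100 = 21.0008 %


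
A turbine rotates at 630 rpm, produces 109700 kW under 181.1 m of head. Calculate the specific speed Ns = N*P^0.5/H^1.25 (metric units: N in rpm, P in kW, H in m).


Ns = 630 * 109700^0.5 / 181.1^1.25 = 314.0840


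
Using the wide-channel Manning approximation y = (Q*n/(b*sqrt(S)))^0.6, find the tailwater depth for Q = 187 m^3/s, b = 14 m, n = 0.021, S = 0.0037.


y = (187 * 0.021 / (14 * 0.0037^0.5))^0.6 = 2.5021 m


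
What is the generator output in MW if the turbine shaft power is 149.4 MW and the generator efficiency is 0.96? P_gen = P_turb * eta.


P_gen = 149.4 * 0.96 = 143.4240 MW


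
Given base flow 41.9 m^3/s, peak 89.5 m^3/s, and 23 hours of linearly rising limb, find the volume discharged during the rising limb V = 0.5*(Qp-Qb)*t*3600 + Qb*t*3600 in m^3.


V = 0.5*(89.5 - 41.9)*23*3600 + 41.9*23*3600 = 5.4400e+06 m^3


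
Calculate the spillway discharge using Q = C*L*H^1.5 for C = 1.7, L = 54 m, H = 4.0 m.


Q = 1.7 * 54 * 4.0^1.5 = 734.4000 m^3/s


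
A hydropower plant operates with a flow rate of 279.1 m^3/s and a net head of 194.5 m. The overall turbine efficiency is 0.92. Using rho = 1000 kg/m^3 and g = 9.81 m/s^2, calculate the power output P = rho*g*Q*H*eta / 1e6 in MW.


P = 1000 * 9.81 * 279.1 * 194.5 * 0.92 / 1e6 = 489.9325 MW


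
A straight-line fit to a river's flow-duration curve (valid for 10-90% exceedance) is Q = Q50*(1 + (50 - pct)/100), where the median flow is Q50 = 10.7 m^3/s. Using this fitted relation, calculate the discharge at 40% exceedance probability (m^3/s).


Q = 10.7 * (1 + (50 - 40)/100) = 11.7700 m^3/s


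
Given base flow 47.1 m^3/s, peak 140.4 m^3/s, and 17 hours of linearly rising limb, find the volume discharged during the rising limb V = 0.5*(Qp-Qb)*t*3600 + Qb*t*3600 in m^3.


V = 0.5*(140.4 - 47.1)*17*3600 + 47.1*17*3600 = 5.7375e+06 m^3


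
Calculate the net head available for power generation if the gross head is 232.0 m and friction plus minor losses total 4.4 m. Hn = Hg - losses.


Hn = 232.0 - 4.4 = 227.6000 m


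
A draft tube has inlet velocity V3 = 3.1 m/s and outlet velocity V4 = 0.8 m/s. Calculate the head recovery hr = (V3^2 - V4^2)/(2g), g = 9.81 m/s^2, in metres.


hr = (3.1^2 - 0.8^2) / (2*9.81) = 0.4572 m


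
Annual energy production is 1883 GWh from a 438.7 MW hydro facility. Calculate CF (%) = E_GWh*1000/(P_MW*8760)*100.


CF = 1883 * 1000 / (438.7 * 8760) * 100 = 48.9980 %


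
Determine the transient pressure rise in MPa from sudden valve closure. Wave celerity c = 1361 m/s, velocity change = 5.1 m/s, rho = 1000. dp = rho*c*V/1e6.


dp = 1000 * 1361 * 5.1 / 1e6 = 6.9411 MPa


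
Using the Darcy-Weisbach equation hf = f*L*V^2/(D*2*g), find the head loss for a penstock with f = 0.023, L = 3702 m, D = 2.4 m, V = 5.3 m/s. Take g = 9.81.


hf = 0.023 * 3702 * 5.3^2 / (2.4 * 2 * 9.81) = 50.7932 m


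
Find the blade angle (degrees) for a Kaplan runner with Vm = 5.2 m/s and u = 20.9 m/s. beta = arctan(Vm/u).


beta = arctan(5.2 / 20.9) = 13.9717 degrees


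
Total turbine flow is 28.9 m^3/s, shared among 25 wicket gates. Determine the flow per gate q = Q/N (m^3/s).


q = 28.9 / 25 = 1.1560 m^3/s


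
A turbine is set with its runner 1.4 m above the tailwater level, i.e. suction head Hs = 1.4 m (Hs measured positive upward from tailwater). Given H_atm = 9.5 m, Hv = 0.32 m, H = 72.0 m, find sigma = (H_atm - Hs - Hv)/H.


sigma = (9.5 - 1.4 - 0.32) / 72.0 = 0.1081


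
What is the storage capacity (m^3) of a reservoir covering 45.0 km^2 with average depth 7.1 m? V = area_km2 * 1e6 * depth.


V = 45.0 * 1e6 * 7.1 = 3.1950e+08 m^3
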